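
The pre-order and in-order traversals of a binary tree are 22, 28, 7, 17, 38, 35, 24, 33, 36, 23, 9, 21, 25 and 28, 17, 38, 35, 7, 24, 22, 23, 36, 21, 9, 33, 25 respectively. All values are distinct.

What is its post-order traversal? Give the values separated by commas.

The first element of pre-order is the root; it splits in-order into left and right subtrees.
Root 22: left subtree has 6 nodes {28, 17, 38, 35, 7, 24}, right has 6 {23, 36, 21, 9, 33, 25}.
  Root 28: left subtree has 0 nodes { }, right has 5 {17, 38, 35, 7, 24}.
    Root 7: left subtree has 3 nodes {17, 38, 35}, right has 1 {24}.
      Root 17: left subtree has 0 nodes { }, right has 2 {38, 35}.
        Root 38: left subtree has 0 nodes { }, right has 1 {35}.
  Root 33: left subtree has 4 nodes {23, 36, 21, 9}, right has 1 {25}.
    Root 36: left subtree has 1 node {23}, right has 2 {21, 9}.
      Root 9: left subtree has 1 node {21}, right has 0 { }.

35, 38, 17, 24, 7, 28, 23, 21, 9, 36, 25, 33, 22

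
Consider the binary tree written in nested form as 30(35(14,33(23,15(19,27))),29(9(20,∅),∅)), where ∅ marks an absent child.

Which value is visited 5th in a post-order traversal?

15

Post-order visits the left subtree, then the right subtree, then the node.
At 30: go left to 35.
  At 35: go left to 14.
    14 is a leaf — visit 14.
  At 35: go right to 33.
    At 33: go left to 23.
      23 is a leaf — visit 23.
    At 33: go right to 15.
      At 15: go left to 19.
        19 is a leaf — visit 19.
      At 15: go right to 27.
        27 is a leaf — visit 27.
      Visit 15.
    Visit 33.
  Visit 35.
At 30: go right to 29.
  At 29: go left to 9.
    At 9: go left to 20.
      20 is a leaf — visit 20.
    At 9: no right child.
    Visit 9.
  At 29: no right child.
  Visit 29.
Visit 30.
Full post-order sequence: 14, 23, 19, 27, 15, 33, 35, 20, 9, 29, 30.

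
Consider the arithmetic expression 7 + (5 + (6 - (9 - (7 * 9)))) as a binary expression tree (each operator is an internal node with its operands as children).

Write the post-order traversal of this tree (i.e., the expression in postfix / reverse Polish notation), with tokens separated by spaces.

Post-order on an expression tree gives postfix notation: for each operator, emit left operand, right operand, then the operator.

7 5 6 9 7 9 * - - + +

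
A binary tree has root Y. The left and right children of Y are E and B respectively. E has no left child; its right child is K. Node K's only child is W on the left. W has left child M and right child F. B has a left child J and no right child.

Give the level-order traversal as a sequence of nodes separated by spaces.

Level-order visits nodes level by level from the root, left to right within each level.
Level 0: Y
Level 1: E, B
Level 2: K, J
Level 3: W
Level 4: M, F

Y E B K J W M F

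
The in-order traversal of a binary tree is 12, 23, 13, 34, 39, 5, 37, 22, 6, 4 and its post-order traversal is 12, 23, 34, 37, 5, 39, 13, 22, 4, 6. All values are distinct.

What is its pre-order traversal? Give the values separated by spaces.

6 22 13 23 12 39 34 5 37 4

The last element of post-order is the root; it splits in-order into left and right subtrees.
Root 6: left subtree has 8 nodes {12, 23, 13, 34, 39, 5, 37, 22}, right has 1 {4}.
  Root 22: left subtree has 7 nodes {12, 23, 13, 34, 39, 5, 37}, right has 0 { }.
    Root 13: left subtree has 2 nodes {12, 23}, right has 4 {34, 39, 5, 37}.
      Root 23: left subtree has 1 node {12}, right has 0 { }.
      Root 39: left subtree has 1 node {34}, right has 2 {5, 37}.
        Root 5: left subtree has 0 nodes { }, right has 1 {37}.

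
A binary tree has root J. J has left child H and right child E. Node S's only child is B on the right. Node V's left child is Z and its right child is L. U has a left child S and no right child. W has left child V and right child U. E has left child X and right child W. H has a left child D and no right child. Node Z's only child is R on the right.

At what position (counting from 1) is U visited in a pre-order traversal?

Pre-order visits the node, then its left subtree, then its right subtree.
Visit J.
At J: go left to H.
  Visit H.
  At H: go left to D.
    D is a leaf — visit D.
  At H: no right child.
At J: go right to E.
  Visit E.
  At E: go left to X.
    X is a leaf — visit X.
  At E: go right to W.
    Visit W.
    At W: go left to V.
      Visit V.
      At V: go left to Z.
        Visit Z.
        At Z: no left child.
        At Z: go right to R.
          R is a leaf — visit R.
      At V: go right to L.
        L is a leaf — visit L.
    At W: go right to U.
      Visit U.
      At U: go left to S.
        Visit S.
        At S: no left child.
        At S: go right to B.
          B is a leaf — visit B.
      At U: no right child.
Full pre-order sequence: J, H, D, E, X, W, V, Z, R, L, U, S, B.

11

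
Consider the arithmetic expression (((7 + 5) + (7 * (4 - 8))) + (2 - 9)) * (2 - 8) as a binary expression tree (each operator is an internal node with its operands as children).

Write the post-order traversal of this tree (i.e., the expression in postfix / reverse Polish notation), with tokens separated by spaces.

7 5 + 7 4 8 - * + 2 9 - + 2 8 - *

Post-order on an expression tree gives postfix notation: for each operator, emit left operand, right operand, then the operator.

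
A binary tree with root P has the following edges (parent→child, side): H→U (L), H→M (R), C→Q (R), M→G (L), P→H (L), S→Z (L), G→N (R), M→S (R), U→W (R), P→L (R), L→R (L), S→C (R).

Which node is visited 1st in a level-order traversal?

Level-order visits nodes level by level from the root, left to right within each level.
Level 0: P
Level 1: H, L
Level 2: U, M, R
Level 3: W, G, S
Level 4: N, Z, C
Level 5: Q
Full level-order sequence: P, H, L, U, M, R, W, G, S, N, Z, C, Q.

P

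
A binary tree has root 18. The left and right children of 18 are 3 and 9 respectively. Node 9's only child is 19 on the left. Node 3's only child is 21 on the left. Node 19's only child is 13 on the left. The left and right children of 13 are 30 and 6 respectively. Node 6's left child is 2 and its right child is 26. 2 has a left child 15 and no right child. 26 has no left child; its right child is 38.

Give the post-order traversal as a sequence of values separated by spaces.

21 3 30 15 2 38 26 6 13 19 9 18

Post-order visits the left subtree, then the right subtree, then the node.
At 18: go left to 3.
  At 3: go left to 21.
    21 is a leaf — visit 21.
  At 3: no right child.
  Visit 3.
At 18: go right to 9.
  At 9: go left to 19.
    At 19: go left to 13.
      At 13: go left to 30.
        30 is a leaf — visit 30.
      At 13: go right to 6.
        At 6: go left to 2.
          At 2: go left to 15.
            15 is a leaf — visit 15.
          At 2: no right child.
          Visit 2.
        At 6: go right to 26.
          At 26: no left child.
          At 26: go right to 38.
            38 is a leaf — visit 38.
          Visit 26.
        Visit 6.
      Visit 13.
    At 19: no right child.
    Visit 19.
  At 9: no right child.
  Visit 9.
Visit 18.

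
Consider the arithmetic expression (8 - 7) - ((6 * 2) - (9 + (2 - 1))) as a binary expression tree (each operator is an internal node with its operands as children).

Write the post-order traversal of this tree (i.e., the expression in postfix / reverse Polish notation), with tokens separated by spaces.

8 7 - 6 2 * 9 2 1 - + - -

Post-order on an expression tree gives postfix notation: for each operator, emit left operand, right operand, then the operator.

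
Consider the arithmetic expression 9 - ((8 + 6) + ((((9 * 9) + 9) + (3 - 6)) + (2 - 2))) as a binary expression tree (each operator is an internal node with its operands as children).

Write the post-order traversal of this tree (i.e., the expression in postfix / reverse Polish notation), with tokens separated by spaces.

Post-order on an expression tree gives postfix notation: for each operator, emit left operand, right operand, then the operator.

9 8 6 + 9 9 * 9 + 3 6 - + 2 2 - + + -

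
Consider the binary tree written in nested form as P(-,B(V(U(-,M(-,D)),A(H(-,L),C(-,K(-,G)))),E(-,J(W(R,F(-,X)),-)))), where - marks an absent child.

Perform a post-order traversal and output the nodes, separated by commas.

Post-order visits the left subtree, then the right subtree, then the node.
At P: no left child.
At P: go right to B.
  At B: go left to V.
    At V: go left to U.
      At U: no left child.
      At U: go right to M.
        At M: no left child.
        At M: go right to D.
          D is a leaf — visit D.
        Visit M.
      Visit U.
    At V: go right to A.
      At A: go left to H.
        At H: no left child.
        At H: go right to L.
          L is a leaf — visit L.
        Visit H.
      At A: go right to C.
        At C: no left child.
        At C: go right to K.
          At K: no left child.
          At K: go right to G.
            G is a leaf — visit G.
          Visit K.
        Visit C.
      Visit A.
    Visit V.
  At B: go right to E.
    At E: no left child.
    At E: go right to J.
      At J: go left to W.
        At W: go left to R.
          R is a leaf — visit R.
        At W: go right to F.
          At F: no left child.
          At F: go right to X.
            X is a leaf — visit X.
          Visit F.
        Visit W.
      At J: no right child.
      Visit J.
    Visit E.
  Visit B.
Visit P.

D, M, U, L, H, G, K, C, A, V, R, X, F, W, J, E, B, P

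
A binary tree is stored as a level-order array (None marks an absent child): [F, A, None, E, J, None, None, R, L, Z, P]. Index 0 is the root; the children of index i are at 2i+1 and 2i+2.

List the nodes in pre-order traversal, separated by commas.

Pre-order visits the node, then its left subtree, then its right subtree.
Visit F.
At F: go left to A.
  Visit A.
  At A: go left to E.
    Visit E.
    At E: go left to R.
      R is a leaf — visit R.
    At E: go right to L.
      L is a leaf — visit L.
  At A: go right to J.
    Visit J.
    At J: go left to Z.
      Z is a leaf — visit Z.
    At J: go right to P.
      P is a leaf — visit P.
At F: no right child.

F, A, E, R, L, J, Z, P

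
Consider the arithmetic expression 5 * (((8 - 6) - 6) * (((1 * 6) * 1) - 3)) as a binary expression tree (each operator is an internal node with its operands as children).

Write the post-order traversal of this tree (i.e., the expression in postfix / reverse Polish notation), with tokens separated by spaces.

5 8 6 - 6 - 1 6 * 1 * 3 - * *

Post-order on an expression tree gives postfix notation: for each operator, emit left operand, right operand, then the operator.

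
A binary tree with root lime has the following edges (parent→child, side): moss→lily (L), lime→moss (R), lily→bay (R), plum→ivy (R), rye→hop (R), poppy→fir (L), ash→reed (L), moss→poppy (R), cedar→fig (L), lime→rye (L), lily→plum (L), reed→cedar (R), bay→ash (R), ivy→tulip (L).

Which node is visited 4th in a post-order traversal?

Post-order visits the left subtree, then the right subtree, then the node.
At lime: go left to rye.
  At rye: no left child.
  At rye: go right to hop.
    hop is a leaf — visit hop.
  Visit rye.
At lime: go right to moss.
  At moss: go left to lily.
    At lily: go left to plum.
      At plum: no left child.
      At plum: go right to ivy.
        At ivy: go left to tulip.
          tulip is a leaf — visit tulip.
        At ivy: no right child.
        Visit ivy.
      Visit plum.
    At lily: go right to bay.
      At bay: no left child.
      At bay: go right to ash.
        At ash: go left to reed.
          At reed: no left child.
          At reed: go right to cedar.
            At cedar: go left to fig.
              fig is a leaf — visit fig.
            At cedar: no right child.
            Visit cedar.
          Visit reed.
        At ash: no right child.
        Visit ash.
      Visit bay.
    Visit lily.
  At moss: go right to poppy.
    At poppy: go left to fir.
      fir is a leaf — visit fir.
    At poppy: no right child.
    Visit poppy.
  Visit moss.
Visit lime.
Full post-order sequence: hop, rye, tulip, ivy, plum, fig, cedar, reed, ash, bay, lily, fir, poppy, moss, lime.

ivy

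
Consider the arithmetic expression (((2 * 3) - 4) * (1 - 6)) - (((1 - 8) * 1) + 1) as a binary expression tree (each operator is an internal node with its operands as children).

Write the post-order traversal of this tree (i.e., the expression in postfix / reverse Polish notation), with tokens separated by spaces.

Post-order on an expression tree gives postfix notation: for each operator, emit left operand, right operand, then the operator.

2 3 * 4 - 1 6 - * 1 8 - 1 * 1 + -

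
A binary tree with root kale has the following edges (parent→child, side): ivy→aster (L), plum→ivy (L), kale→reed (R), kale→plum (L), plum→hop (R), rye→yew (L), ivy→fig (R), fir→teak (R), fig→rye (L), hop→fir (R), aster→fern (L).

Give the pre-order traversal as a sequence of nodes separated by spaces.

Pre-order visits the node, then its left subtree, then its right subtree.
Visit kale.
At kale: go left to plum.
  Visit plum.
  At plum: go left to ivy.
    Visit ivy.
    At ivy: go left to aster.
      Visit aster.
      At aster: go left to fern.
        fern is a leaf — visit fern.
      At aster: no right child.
    At ivy: go right to fig.
      Visit fig.
      At fig: go left to rye.
        Visit rye.
        At rye: go left to yew.
          yew is a leaf — visit yew.
        At rye: no right child.
      At fig: no right child.
  At plum: go right to hop.
    Visit hop.
    At hop: no left child.
    At hop: go right to fir.
      Visit fir.
      At fir: no left child.
      At fir: go right to teak.
        teak is a leaf — visit teak.
At kale: go right to reed.
  reed is a leaf — visit reed.

kale plum ivy aster fern fig rye yew hop fir teak reed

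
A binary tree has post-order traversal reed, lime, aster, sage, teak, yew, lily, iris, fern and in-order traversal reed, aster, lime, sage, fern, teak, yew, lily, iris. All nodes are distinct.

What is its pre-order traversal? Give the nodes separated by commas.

fern, sage, aster, reed, lime, iris, lily, yew, teak

The last element of post-order is the root; it splits in-order into left and right subtrees.
Root fern: left subtree has 4 nodes {reed, aster, lime, sage}, right has 4 {teak, yew, lily, iris}.
  Root sage: left subtree has 3 nodes {reed, aster, lime}, right has 0 { }.
    Root aster: left subtree has 1 node {reed}, right has 1 {lime}.
  Root iris: left subtree has 3 nodes {teak, yew, lily}, right has 0 { }.
    Root lily: left subtree has 2 nodes {teak, yew}, right has 0 { }.
      Root yew: left subtree has 1 node {teak}, right has 0 { }.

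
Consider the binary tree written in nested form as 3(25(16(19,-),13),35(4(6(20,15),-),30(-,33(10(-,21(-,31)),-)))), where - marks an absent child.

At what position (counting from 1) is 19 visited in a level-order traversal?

8

Level-order visits nodes level by level from the root, left to right within each level.
Level 0: 3
Level 1: 25, 35
Level 2: 16, 13, 4, 30
Level 3: 19, 6, 33
Level 4: 20, 15, 10
Level 5: 21
Level 6: 31
Full level-order sequence: 3, 25, 35, 16, 13, 4, 30, 19, 6, 33, 20, 15, 10, 21, 31.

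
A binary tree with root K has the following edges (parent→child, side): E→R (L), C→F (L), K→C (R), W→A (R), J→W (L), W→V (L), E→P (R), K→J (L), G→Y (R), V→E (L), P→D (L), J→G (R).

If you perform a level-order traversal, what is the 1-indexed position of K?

Level-order visits nodes level by level from the root, left to right within each level.
Level 0: K
Level 1: J, C
Level 2: W, G, F
Level 3: V, A, Y
Level 4: E
Level 5: R, P
Level 6: D
Full level-order sequence: K, J, C, W, G, F, V, A, Y, E, R, P, D.

1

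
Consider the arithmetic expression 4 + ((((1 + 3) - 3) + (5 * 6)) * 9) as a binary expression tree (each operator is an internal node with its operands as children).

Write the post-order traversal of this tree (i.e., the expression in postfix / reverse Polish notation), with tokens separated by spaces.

Post-order on an expression tree gives postfix notation: for each operator, emit left operand, right operand, then the operator.

4 1 3 + 3 - 5 6 * + 9 * +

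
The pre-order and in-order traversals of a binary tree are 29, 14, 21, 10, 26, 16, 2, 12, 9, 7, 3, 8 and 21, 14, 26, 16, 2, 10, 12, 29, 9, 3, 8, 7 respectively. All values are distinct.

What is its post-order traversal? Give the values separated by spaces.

The first element of pre-order is the root; it splits in-order into left and right subtrees.
Root 29: left subtree has 7 nodes {21, 14, 26, 16, 2, 10, 12}, right has 4 {9, 3, 8, 7}.
  Root 14: left subtree has 1 node {21}, right has 5 {26, 16, 2, 10, 12}.
    Root 10: left subtree has 3 nodes {26, 16, 2}, right has 1 {12}.
      Root 26: left subtree has 0 nodes { }, right has 2 {16, 2}.
        Root 16: left subtree has 0 nodes { }, right has 1 {2}.
  Root 9: left subtree has 0 nodes { }, right has 3 {3, 8, 7}.
    Root 7: left subtree has 2 nodes {3, 8}, right has 0 { }.
      Root 3: left subtree has 0 nodes { }, right has 1 {8}.

21 2 16 26 12 10 14 8 3 7 9 29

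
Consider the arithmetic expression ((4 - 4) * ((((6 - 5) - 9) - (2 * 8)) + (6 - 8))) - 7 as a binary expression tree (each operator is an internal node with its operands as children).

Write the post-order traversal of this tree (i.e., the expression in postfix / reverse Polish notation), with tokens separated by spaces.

Post-order on an expression tree gives postfix notation: for each operator, emit left operand, right operand, then the operator.

4 4 - 6 5 - 9 - 2 8 * - 6 8 - + * 7 -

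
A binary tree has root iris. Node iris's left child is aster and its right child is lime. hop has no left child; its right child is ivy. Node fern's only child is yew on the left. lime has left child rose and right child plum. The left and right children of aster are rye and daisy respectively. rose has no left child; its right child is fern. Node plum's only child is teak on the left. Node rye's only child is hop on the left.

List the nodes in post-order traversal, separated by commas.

ivy, hop, rye, daisy, aster, yew, fern, rose, teak, plum, lime, iris

Post-order visits the left subtree, then the right subtree, then the node.
At iris: go left to aster.
  At aster: go left to rye.
    At rye: go left to hop.
      At hop: no left child.
      At hop: go right to ivy.
        ivy is a leaf — visit ivy.
      Visit hop.
    At rye: no right child.
    Visit rye.
  At aster: go right to daisy.
    daisy is a leaf — visit daisy.
  Visit aster.
At iris: go right to lime.
  At lime: go left to rose.
    At rose: no left child.
    At rose: go right to fern.
      At fern: go left to yew.
        yew is a leaf — visit yew.
      At fern: no right child.
      Visit fern.
    Visit rose.
  At lime: go right to plum.
    At plum: go left to teak.
      teak is a leaf — visit teak.
    At plum: no right child.
    Visit plum.
  Visit lime.
Visit iris.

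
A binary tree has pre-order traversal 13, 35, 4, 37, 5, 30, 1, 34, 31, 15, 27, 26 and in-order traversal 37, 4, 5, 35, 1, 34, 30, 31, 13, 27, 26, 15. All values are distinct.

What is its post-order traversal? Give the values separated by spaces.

The first element of pre-order is the root; it splits in-order into left and right subtrees.
Root 13: left subtree has 8 nodes {37, 4, 5, 35, 1, 34, 30, 31}, right has 3 {27, 26, 15}.
  Root 35: left subtree has 3 nodes {37, 4, 5}, right has 4 {1, 34, 30, 31}.
    Root 4: left subtree has 1 node {37}, right has 1 {5}.
    Root 30: left subtree has 2 nodes {1, 34}, right has 1 {31}.
      Root 1: left subtree has 0 nodes { }, right has 1 {34}.
  Root 15: left subtree has 2 nodes {27, 26}, right has 0 { }.
    Root 27: left subtree has 0 nodes { }, right has 1 {26}.

37 5 4 34 1 31 30 35 26 27 15 13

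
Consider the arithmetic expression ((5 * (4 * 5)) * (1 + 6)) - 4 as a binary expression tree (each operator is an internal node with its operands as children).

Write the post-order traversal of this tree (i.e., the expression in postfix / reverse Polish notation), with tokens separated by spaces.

5 4 5 * * 1 6 + * 4 -

Post-order on an expression tree gives postfix notation: for each operator, emit left operand, right operand, then the operator.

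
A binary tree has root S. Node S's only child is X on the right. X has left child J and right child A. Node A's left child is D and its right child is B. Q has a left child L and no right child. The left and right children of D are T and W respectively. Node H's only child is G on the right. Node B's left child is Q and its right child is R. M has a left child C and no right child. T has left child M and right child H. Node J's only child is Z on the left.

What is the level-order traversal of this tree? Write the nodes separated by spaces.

S X J A Z D B T W Q R M H L C G

Level-order visits nodes level by level from the root, left to right within each level.
Level 0: S
Level 1: X
Level 2: J, A
Level 3: Z, D, B
Level 4: T, W, Q, R
Level 5: M, H, L
Level 6: C, G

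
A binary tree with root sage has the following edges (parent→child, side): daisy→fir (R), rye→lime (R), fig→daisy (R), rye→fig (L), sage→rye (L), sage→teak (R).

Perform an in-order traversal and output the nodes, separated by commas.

fig, daisy, fir, rye, lime, sage, teak

In-order visits the left subtree, then the node, then the right subtree.
At sage: go left to rye.
  At rye: go left to fig.
    At fig: no left child.
    Visit fig.
    At fig: go right to daisy.
      At daisy: no left child.
      Visit daisy.
      At daisy: go right to fir.
        fir is a leaf — visit fir.
  Visit rye.
  At rye: go right to lime.
    lime is a leaf — visit lime.
Visit sage.
At sage: go right to teak.
  teak is a leaf — visit teak.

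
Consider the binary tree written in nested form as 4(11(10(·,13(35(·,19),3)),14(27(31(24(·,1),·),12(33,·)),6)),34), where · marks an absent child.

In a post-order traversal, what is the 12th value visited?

6

Post-order visits the left subtree, then the right subtree, then the node.
At 4: go left to 11.
  At 11: go left to 10.
    At 10: no left child.
    At 10: go right to 13.
      At 13: go left to 35.
        At 35: no left child.
        At 35: go right to 19.
          19 is a leaf — visit 19.
        Visit 35.
      At 13: go right to 3.
        3 is a leaf — visit 3.
      Visit 13.
    Visit 10.
  At 11: go right to 14.
    At 14: go left to 27.
      At 27: go left to 31.
        At 31: go left to 24.
          At 24: no left child.
          At 24: go right to 1.
            1 is a leaf — visit 1.
          Visit 24.
        At 31: no right child.
        Visit 31.
      At 27: go right to 12.
        At 12: go left to 33.
          33 is a leaf — visit 33.
        At 12: no right child.
        Visit 12.
      Visit 27.
    At 14: go right to 6.
      6 is a leaf — visit 6.
    Visit 14.
  Visit 11.
At 4: go right to 34.
  34 is a leaf — visit 34.
Visit 4.
Full post-order sequence: 19, 35, 3, 13, 10, 1, 24, 31, 33, 12, 27, 6, 14, 11, 34, 4.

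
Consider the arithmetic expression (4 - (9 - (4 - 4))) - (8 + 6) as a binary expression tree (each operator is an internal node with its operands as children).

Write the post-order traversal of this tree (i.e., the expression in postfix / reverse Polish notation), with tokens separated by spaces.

Post-order on an expression tree gives postfix notation: for each operator, emit left operand, right operand, then the operator.

4 9 4 4 - - - 8 6 + -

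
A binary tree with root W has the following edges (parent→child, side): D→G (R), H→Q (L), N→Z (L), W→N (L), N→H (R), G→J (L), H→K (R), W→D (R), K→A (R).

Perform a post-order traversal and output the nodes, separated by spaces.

Post-order visits the left subtree, then the right subtree, then the node.
At W: go left to N.
  At N: go left to Z.
    Z is a leaf — visit Z.
  At N: go right to H.
    At H: go left to Q.
      Q is a leaf — visit Q.
    At H: go right to K.
      At K: no left child.
      At K: go right to A.
        A is a leaf — visit A.
      Visit K.
    Visit H.
  Visit N.
At W: go right to D.
  At D: no left child.
  At D: go right to G.
    At G: go left to J.
      J is a leaf — visit J.
    At G: no right child.
    Visit G.
  Visit D.
Visit W.

Z Q A K H N J G D W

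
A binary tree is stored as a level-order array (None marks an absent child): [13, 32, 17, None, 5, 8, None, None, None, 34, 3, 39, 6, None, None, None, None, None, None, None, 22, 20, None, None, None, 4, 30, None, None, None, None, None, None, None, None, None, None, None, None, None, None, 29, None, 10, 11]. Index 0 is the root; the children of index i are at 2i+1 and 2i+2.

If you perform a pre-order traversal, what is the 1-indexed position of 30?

Pre-order visits the node, then its left subtree, then its right subtree.
Visit 13.
At 13: go left to 32.
  Visit 32.
  At 32: no left child.
  At 32: go right to 5.
    Visit 5.
    At 5: go left to 34.
      Visit 34.
      At 34: no left child.
      At 34: go right to 22.
        Visit 22.
        At 22: go left to 29.
          29 is a leaf — visit 29.
        At 22: no right child.
    At 5: go right to 3.
      Visit 3.
      At 3: go left to 20.
        Visit 20.
        At 20: go left to 10.
          10 is a leaf — visit 10.
        At 20: go right to 11.
          11 is a leaf — visit 11.
      At 3: no right child.
At 13: go right to 17.
  Visit 17.
  At 17: go left to 8.
    Visit 8.
    At 8: go left to 39.
      39 is a leaf — visit 39.
    At 8: go right to 6.
      Visit 6.
      At 6: go left to 4.
        4 is a leaf — visit 4.
      At 6: go right to 30.
        30 is a leaf — visit 30.
  At 17: no right child.
Full pre-order sequence: 13, 32, 5, 34, 22, 29, 3, 20, 10, 11, 17, 8, 39, 6, 4, 30.

16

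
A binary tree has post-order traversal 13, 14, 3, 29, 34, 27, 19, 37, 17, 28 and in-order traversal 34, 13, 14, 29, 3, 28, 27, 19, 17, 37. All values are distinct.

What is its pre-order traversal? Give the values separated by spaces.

28 34 29 14 13 3 17 19 27 37

The last element of post-order is the root; it splits in-order into left and right subtrees.
Root 28: left subtree has 5 nodes {34, 13, 14, 29, 3}, right has 4 {27, 19, 17, 37}.
  Root 34: left subtree has 0 nodes { }, right has 4 {13, 14, 29, 3}.
    Root 29: left subtree has 2 nodes {13, 14}, right has 1 {3}.
      Root 14: left subtree has 1 node {13}, right has 0 { }.
  Root 17: left subtree has 2 nodes {27, 19}, right has 1 {37}.
    Root 19: left subtree has 1 node {27}, right has 0 { }.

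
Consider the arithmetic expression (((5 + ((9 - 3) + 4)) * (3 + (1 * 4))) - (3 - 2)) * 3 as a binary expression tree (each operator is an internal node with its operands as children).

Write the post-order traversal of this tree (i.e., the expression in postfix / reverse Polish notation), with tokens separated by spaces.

Post-order on an expression tree gives postfix notation: for each operator, emit left operand, right operand, then the operator.

5 9 3 - 4 + + 3 1 4 * + * 3 2 - - 3 *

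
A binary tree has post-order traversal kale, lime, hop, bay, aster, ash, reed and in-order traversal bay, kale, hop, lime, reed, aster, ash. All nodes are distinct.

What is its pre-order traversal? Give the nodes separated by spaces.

The last element of post-order is the root; it splits in-order into left and right subtrees.
Root reed: left subtree has 4 nodes {bay, kale, hop, lime}, right has 2 {aster, ash}.
  Root bay: left subtree has 0 nodes { }, right has 3 {kale, hop, lime}.
    Root hop: left subtree has 1 node {kale}, right has 1 {lime}.
  Root ash: left subtree has 1 node {aster}, right has 0 { }.

reed bay hop kale lime ash aster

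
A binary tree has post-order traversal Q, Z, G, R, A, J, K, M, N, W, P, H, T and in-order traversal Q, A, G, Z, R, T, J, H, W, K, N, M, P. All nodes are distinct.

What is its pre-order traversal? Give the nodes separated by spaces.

The last element of post-order is the root; it splits in-order into left and right subtrees.
Root T: left subtree has 5 nodes {Q, A, G, Z, R}, right has 7 {J, H, W, K, N, M, P}.
  Root A: left subtree has 1 node {Q}, right has 3 {G, Z, R}.
    Root R: left subtree has 2 nodes {G, Z}, right has 0 { }.
      Root G: left subtree has 0 nodes { }, right has 1 {Z}.
  Root H: left subtree has 1 node {J}, right has 5 {W, K, N, M, P}.
    Root P: left subtree has 4 nodes {W, K, N, M}, right has 0 { }.
      Root W: left subtree has 0 nodes { }, right has 3 {K, N, M}.
        Root N: left subtree has 1 node {K}, right has 1 {M}.

T A Q R G Z H J P W N K M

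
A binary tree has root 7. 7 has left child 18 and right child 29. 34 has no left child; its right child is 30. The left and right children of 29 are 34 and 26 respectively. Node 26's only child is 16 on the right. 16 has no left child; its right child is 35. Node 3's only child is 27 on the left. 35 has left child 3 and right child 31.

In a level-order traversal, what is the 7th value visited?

Level-order visits nodes level by level from the root, left to right within each level.
Level 0: 7
Level 1: 18, 29
Level 2: 34, 26
Level 3: 30, 16
Level 4: 35
Level 5: 3, 31
Level 6: 27
Full level-order sequence: 7, 18, 29, 34, 26, 30, 16, 35, 3, 31, 27.

16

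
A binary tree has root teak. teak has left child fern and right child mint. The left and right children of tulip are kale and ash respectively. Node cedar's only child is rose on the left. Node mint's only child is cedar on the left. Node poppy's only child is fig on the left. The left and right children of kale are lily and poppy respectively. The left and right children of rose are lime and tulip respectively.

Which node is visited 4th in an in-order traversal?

rose

In-order visits the left subtree, then the node, then the right subtree.
At teak: go left to fern.
  fern is a leaf — visit fern.
Visit teak.
At teak: go right to mint.
  At mint: go left to cedar.
    At cedar: go left to rose.
      At rose: go left to lime.
        lime is a leaf — visit lime.
      Visit rose.
      At rose: go right to tulip.
        At tulip: go left to kale.
          At kale: go left to lily.
            lily is a leaf — visit lily.
          Visit kale.
          At kale: go right to poppy.
            At poppy: go left to fig.
              fig is a leaf — visit fig.
            Visit poppy.
            At poppy: no right child.
        Visit tulip.
        At tulip: go right to ash.
          ash is a leaf — visit ash.
    Visit cedar.
    At cedar: no right child.
  Visit mint.
  At mint: no right child.
Full in-order sequence: fern, teak, lime, rose, lily, kale, fig, poppy, tulip, ash, cedar, mint.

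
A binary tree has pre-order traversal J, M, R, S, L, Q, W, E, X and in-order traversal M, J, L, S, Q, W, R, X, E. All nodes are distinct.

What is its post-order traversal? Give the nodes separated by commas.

M, L, W, Q, S, X, E, R, J

The first element of pre-order is the root; it splits in-order into left and right subtrees.
Root J: left subtree has 1 node {M}, right has 7 {L, S, Q, W, R, X, E}.
  Root R: left subtree has 4 nodes {L, S, Q, W}, right has 2 {X, E}.
    Root S: left subtree has 1 node {L}, right has 2 {Q, W}.
      Root Q: left subtree has 0 nodes { }, right has 1 {W}.
    Root E: left subtree has 1 node {X}, right has 0 { }.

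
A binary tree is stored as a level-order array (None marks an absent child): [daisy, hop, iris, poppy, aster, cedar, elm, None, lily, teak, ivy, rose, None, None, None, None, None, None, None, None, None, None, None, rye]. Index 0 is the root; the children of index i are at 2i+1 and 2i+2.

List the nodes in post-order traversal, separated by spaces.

Post-order visits the left subtree, then the right subtree, then the node.
At daisy: go left to hop.
  At hop: go left to poppy.
    At poppy: no left child.
    At poppy: go right to lily.
      lily is a leaf — visit lily.
    Visit poppy.
  At hop: go right to aster.
    At aster: go left to teak.
      teak is a leaf — visit teak.
    At aster: go right to ivy.
      ivy is a leaf — visit ivy.
    Visit aster.
  Visit hop.
At daisy: go right to iris.
  At iris: go left to cedar.
    At cedar: go left to rose.
      At rose: go left to rye.
        rye is a leaf — visit rye.
      At rose: no right child.
      Visit rose.
    At cedar: no right child.
    Visit cedar.
  At iris: go right to elm.
    elm is a leaf — visit elm.
  Visit iris.
Visit daisy.

lily poppy teak ivy aster hop rye rose cedar elm iris daisy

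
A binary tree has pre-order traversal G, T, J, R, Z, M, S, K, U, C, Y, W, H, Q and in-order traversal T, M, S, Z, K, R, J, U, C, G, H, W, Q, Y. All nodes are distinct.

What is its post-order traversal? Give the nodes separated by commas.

S, M, K, Z, R, C, U, J, T, H, Q, W, Y, G

The first element of pre-order is the root; it splits in-order into left and right subtrees.
Root G: left subtree has 9 nodes {T, M, S, Z, K, R, J, U, C}, right has 4 {H, W, Q, Y}.
  Root T: left subtree has 0 nodes { }, right has 8 {M, S, Z, K, R, J, U, C}.
    Root J: left subtree has 5 nodes {M, S, Z, K, R}, right has 2 {U, C}.
      Root R: left subtree has 4 nodes {M, S, Z, K}, right has 0 { }.
        Root Z: left subtree has 2 nodes {M, S}, right has 1 {K}.
          Root M: left subtree has 0 nodes { }, right has 1 {S}.
      Root U: left subtree has 0 nodes { }, right has 1 {C}.
  Root Y: left subtree has 3 nodes {H, W, Q}, right has 0 { }.
    Root W: left subtree has 1 node {H}, right has 1 {Q}.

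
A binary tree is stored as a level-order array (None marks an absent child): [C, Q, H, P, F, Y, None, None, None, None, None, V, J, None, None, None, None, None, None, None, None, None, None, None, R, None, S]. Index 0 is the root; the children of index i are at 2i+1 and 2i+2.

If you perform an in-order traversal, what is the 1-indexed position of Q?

In-order visits the left subtree, then the node, then the right subtree.
At C: go left to Q.
  At Q: go left to P.
    P is a leaf — visit P.
  Visit Q.
  At Q: go right to F.
    F is a leaf — visit F.
Visit C.
At C: go right to H.
  At H: go left to Y.
    At Y: go left to V.
      At V: no left child.
      Visit V.
      At V: go right to R.
        R is a leaf — visit R.
    Visit Y.
    At Y: go right to J.
      At J: no left child.
      Visit J.
      At J: go right to S.
        S is a leaf — visit S.
  Visit H.
  At H: no right child.
Full in-order sequence: P, Q, F, C, V, R, Y, J, S, H.

2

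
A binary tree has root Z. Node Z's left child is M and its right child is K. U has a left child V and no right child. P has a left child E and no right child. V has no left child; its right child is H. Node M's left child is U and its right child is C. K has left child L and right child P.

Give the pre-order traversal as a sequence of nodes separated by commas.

Pre-order visits the node, then its left subtree, then its right subtree.
Visit Z.
At Z: go left to M.
  Visit M.
  At M: go left to U.
    Visit U.
    At U: go left to V.
      Visit V.
      At V: no left child.
      At V: go right to H.
        H is a leaf — visit H.
    At U: no right child.
  At M: go right to C.
    C is a leaf — visit C.
At Z: go right to K.
  Visit K.
  At K: go left to L.
    L is a leaf — visit L.
  At K: go right to P.
    Visit P.
    At P: go left to E.
      E is a leaf — visit E.
    At P: no right child.

Z, M, U, V, H, C, K, L, P, E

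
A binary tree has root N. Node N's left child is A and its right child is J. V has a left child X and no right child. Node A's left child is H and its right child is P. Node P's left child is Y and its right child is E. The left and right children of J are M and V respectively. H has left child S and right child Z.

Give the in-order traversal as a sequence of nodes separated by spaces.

S H Z A Y P E N M J X V

In-order visits the left subtree, then the node, then the right subtree.
At N: go left to A.
  At A: go left to H.
    At H: go left to S.
      S is a leaf — visit S.
    Visit H.
    At H: go right to Z.
      Z is a leaf — visit Z.
  Visit A.
  At A: go right to P.
    At P: go left to Y.
      Y is a leaf — visit Y.
    Visit P.
    At P: go right to E.
      E is a leaf — visit E.
Visit N.
At N: go right to J.
  At J: go left to M.
    M is a leaf — visit M.
  Visit J.
  At J: go right to V.
    At V: go left to X.
      X is a leaf — visit X.
    Visit V.
    At V: no right child.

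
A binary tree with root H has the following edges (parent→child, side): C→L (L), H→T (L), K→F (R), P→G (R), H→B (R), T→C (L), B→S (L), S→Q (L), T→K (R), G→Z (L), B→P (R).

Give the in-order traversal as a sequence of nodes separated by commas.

L, C, T, K, F, H, Q, S, B, P, Z, G

In-order visits the left subtree, then the node, then the right subtree.
At H: go left to T.
  At T: go left to C.
    At C: go left to L.
      L is a leaf — visit L.
    Visit C.
    At C: no right child.
  Visit T.
  At T: go right to K.
    At K: no left child.
    Visit K.
    At K: go right to F.
      F is a leaf — visit F.
Visit H.
At H: go right to B.
  At B: go left to S.
    At S: go left to Q.
      Q is a leaf — visit Q.
    Visit S.
    At S: no right child.
  Visit B.
  At B: go right to P.
    At P: no left child.
    Visit P.
    At P: go right to G.
      At G: go left to Z.
        Z is a leaf — visit Z.
      Visit G.
      At G: no right child.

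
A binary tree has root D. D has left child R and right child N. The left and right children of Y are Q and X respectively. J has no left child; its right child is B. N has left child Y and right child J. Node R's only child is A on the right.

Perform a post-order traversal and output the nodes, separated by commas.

Post-order visits the left subtree, then the right subtree, then the node.
At D: go left to R.
  At R: no left child.
  At R: go right to A.
    A is a leaf — visit A.
  Visit R.
At D: go right to N.
  At N: go left to Y.
    At Y: go left to Q.
      Q is a leaf — visit Q.
    At Y: go right to X.
      X is a leaf — visit X.
    Visit Y.
  At N: go right to J.
    At J: no left child.
    At J: go right to B.
      B is a leaf — visit B.
    Visit J.
  Visit N.
Visit D.

A, R, Q, X, Y, B, J, N, D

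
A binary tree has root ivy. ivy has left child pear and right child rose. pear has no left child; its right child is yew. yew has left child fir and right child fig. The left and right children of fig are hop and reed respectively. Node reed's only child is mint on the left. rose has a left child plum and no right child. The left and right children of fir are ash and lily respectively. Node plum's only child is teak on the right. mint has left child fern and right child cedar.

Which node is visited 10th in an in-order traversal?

cedar

In-order visits the left subtree, then the node, then the right subtree.
At ivy: go left to pear.
  At pear: no left child.
  Visit pear.
  At pear: go right to yew.
    At yew: go left to fir.
      At fir: go left to ash.
        ash is a leaf — visit ash.
      Visit fir.
      At fir: go right to lily.
        lily is a leaf — visit lily.
    Visit yew.
    At yew: go right to fig.
      At fig: go left to hop.
        hop is a leaf — visit hop.
      Visit fig.
      At fig: go right to reed.
        At reed: go left to mint.
          At mint: go left to fern.
            fern is a leaf — visit fern.
          Visit mint.
          At mint: go right to cedar.
            cedar is a leaf — visit cedar.
        Visit reed.
        At reed: no right child.
Visit ivy.
At ivy: go right to rose.
  At rose: go left to plum.
    At plum: no left child.
    Visit plum.
    At plum: go right to teak.
      teak is a leaf — visit teak.
  Visit rose.
  At rose: no right child.
Full in-order sequence: pear, ash, fir, lily, yew, hop, fig, fern, mint, cedar, reed, ivy, plum, teak, rose.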